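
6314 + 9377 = 15691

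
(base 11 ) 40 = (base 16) 2c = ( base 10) 44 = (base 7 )62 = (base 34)1a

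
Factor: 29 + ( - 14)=15  =  3^1*5^1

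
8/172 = 2/43 =0.05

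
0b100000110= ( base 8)406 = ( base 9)321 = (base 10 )262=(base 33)7V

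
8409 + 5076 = 13485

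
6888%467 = 350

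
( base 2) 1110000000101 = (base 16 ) 1C05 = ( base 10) 7173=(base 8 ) 16005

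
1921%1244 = 677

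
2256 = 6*376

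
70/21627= 70/21627 = 0.00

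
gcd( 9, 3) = 3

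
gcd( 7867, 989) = 1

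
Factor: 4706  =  2^1*13^1 * 181^1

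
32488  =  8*4061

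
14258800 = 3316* 4300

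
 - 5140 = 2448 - 7588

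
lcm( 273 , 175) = 6825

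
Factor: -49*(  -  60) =2940 = 2^2 * 3^1 * 5^1*7^2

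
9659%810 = 749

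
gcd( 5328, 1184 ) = 592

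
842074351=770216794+71857557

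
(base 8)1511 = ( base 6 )3521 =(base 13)4C9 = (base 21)1J1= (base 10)841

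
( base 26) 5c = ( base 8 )216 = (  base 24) 5M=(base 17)86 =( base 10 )142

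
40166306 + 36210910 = 76377216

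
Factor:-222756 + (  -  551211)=-773967 = - 3^1*257989^1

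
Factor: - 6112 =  - 2^5*191^1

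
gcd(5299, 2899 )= 1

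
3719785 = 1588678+2131107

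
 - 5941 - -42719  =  36778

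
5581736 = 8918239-3336503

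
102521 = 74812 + 27709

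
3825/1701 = 2 + 47/189 = 2.25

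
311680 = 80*3896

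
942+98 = 1040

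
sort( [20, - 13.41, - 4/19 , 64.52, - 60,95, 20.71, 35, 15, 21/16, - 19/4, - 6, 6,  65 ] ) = [ - 60, - 13.41, - 6 , - 19/4, - 4/19,  21/16, 6, 15, 20, 20.71, 35, 64.52,65,95 ] 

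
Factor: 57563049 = 3^1*283^1*67801^1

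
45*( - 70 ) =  - 3150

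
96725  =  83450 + 13275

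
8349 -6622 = 1727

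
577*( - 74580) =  - 43032660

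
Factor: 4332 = 2^2*3^1*19^2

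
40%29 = 11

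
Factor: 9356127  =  3^1 * 11^1*283519^1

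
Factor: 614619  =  3^2*47^1*1453^1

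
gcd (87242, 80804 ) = 2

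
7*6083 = 42581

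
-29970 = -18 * 1665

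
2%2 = 0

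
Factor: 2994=2^1*3^1*499^1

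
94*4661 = 438134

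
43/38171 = 43/38171 = 0.00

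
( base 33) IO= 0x26a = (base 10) 618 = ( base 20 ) 1ai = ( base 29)l9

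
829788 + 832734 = 1662522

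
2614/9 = 2614/9 = 290.44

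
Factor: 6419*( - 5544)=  - 35586936 = - 2^3*3^2 * 7^3*11^1*131^1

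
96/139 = 96/139 = 0.69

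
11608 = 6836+4772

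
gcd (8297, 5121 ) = 1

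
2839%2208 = 631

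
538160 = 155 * 3472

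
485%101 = 81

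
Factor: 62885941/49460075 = 5^(-2)*7^( - 1)*17^1*233^( - 1)*1033^1*1213^( - 1 )*3581^1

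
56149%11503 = 10137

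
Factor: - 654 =  -  2^1*3^1*109^1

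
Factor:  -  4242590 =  - 2^1*5^1*11^1*38569^1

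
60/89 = 60/89 = 0.67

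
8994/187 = 48 + 18/187 = 48.10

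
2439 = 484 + 1955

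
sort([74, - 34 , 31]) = [ - 34,  31,74 ] 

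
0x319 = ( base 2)1100011001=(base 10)793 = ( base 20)1jd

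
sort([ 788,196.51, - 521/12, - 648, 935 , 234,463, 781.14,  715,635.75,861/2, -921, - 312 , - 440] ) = [ - 921, - 648, - 440, - 312,- 521/12 , 196.51,234,861/2,463 , 635.75, 715,781.14,788 , 935 ] 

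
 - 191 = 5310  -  5501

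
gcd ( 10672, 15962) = 46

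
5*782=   3910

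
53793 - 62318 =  - 8525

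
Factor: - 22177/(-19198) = 2^(  -  1)*29^( - 1)*67^1 = 67/58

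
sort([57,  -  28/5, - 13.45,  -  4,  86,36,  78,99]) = [ - 13.45, - 28/5 , - 4,36, 57,78, 86,99 ] 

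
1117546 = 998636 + 118910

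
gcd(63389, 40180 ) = 1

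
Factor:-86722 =  -  2^1*131^1*331^1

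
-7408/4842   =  -3704/2421= - 1.53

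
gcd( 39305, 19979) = 1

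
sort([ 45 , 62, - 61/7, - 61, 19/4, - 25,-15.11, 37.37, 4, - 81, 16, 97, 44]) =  [ - 81 , - 61, - 25, - 15.11,  -  61/7,4,19/4,  16,37.37,44, 45,62,97]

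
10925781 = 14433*757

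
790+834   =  1624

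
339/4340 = 339/4340 =0.08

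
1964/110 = 17+ 47/55 = 17.85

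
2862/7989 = 954/2663 = 0.36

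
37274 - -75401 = 112675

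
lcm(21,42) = 42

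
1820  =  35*52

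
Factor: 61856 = 2^5*1933^1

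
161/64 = 2 + 33/64=2.52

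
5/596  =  5/596 = 0.01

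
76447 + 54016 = 130463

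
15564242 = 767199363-751635121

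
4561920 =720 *6336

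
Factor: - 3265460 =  - 2^2*5^1*11^1*14843^1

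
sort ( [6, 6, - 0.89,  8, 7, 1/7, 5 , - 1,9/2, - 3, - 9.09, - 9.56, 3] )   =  [ - 9.56, - 9.09, - 3, - 1, - 0.89, 1/7,3,  9/2 , 5,6,6,7,  8]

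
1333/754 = 1333/754=1.77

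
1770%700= 370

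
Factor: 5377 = 19^1 * 283^1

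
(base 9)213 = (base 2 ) 10101110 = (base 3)20110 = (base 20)8e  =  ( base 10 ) 174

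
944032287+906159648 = 1850191935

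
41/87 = 41/87 = 0.47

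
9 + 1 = 10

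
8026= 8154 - 128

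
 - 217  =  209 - 426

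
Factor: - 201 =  -3^1*67^1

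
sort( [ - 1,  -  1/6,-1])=[ - 1,-1,  -  1/6]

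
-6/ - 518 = 3/259 = 0.01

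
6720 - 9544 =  - 2824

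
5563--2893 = 8456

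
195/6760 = 3/104  =  0.03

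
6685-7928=  -  1243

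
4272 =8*534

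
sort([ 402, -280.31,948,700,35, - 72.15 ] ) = [ - 280.31, - 72.15,35, 402,700,948]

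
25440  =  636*40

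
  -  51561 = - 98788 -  - 47227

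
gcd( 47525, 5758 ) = 1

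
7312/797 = 9  +  139/797 = 9.17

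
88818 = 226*393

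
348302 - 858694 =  - 510392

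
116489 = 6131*19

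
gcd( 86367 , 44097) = 3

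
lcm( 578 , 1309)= 44506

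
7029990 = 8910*789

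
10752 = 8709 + 2043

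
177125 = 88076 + 89049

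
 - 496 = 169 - 665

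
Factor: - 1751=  - 17^1*103^1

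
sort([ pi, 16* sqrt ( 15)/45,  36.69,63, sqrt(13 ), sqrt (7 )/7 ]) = [ sqrt(7) /7, 16*sqrt( 15)/45, pi, sqrt( 13),36.69, 63 ]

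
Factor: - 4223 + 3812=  - 3^1*137^1 = -411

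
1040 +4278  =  5318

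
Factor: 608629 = 7^2*12421^1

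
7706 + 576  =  8282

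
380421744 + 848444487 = 1228866231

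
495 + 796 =1291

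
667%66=7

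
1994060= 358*5570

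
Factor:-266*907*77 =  - 2^1*7^2*11^1 * 19^1*907^1 = -18577174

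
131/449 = 131/449=0.29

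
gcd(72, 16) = 8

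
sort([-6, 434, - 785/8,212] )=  [ - 785/8, - 6, 212,434]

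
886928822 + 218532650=1105461472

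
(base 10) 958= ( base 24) 1fm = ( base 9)1274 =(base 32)tu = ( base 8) 1676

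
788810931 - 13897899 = 774913032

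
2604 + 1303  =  3907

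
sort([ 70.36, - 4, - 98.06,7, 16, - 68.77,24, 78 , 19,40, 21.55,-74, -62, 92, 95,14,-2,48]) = [ - 98.06, - 74,-68.77,- 62, - 4,-2,7, 14, 16 , 19,21.55,24, 40, 48, 70.36, 78,  92 , 95 ] 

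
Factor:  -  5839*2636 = -2^2*659^1*5839^1 = -15391604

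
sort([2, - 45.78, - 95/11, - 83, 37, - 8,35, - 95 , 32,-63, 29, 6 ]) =[ - 95,-83  ,-63, - 45.78, -95/11, - 8,2,6,29, 32,  35, 37]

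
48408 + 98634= 147042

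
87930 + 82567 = 170497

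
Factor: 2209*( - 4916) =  - 10859444= - 2^2*47^2*1229^1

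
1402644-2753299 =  - 1350655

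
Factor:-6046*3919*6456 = -2^4 * 3^1*269^1*3023^1*3919^1= - 152970232944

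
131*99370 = 13017470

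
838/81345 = 838/81345 = 0.01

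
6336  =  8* 792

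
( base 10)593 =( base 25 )ni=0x251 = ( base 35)GX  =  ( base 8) 1121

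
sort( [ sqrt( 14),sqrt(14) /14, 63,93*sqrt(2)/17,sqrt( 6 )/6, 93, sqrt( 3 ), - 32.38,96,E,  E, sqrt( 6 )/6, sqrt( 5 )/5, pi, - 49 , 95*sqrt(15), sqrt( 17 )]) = [-49, - 32.38, sqrt(14) /14, sqrt(6)/6,sqrt (6)/6,sqrt ( 5 )/5, sqrt( 3 ), E,E , pi, sqrt( 14 ),sqrt( 17 ) , 93*sqrt ( 2 )/17, 63,93,96,95* sqrt( 15) ] 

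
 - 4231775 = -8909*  475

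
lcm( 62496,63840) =5937120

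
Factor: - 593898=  - 2^1 * 3^1*31^2 * 103^1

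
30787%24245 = 6542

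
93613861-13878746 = 79735115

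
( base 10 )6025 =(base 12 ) 35a1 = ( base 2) 1011110001001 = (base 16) 1789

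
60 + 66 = 126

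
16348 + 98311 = 114659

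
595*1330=791350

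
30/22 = 1  +  4/11 = 1.36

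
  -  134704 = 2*( - 67352)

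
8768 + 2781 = 11549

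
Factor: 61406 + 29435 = 90841^1=90841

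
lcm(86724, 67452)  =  607068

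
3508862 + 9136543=12645405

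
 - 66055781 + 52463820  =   - 13591961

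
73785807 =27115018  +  46670789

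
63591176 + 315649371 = 379240547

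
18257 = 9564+8693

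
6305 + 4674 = 10979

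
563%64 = 51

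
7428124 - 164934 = 7263190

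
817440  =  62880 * 13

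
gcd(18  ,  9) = 9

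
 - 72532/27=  - 2687+17/27= - 2686.37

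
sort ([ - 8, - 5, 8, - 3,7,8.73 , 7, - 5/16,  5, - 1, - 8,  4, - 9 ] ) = [ - 9, - 8, - 8, - 5, - 3, - 1, -5/16,4, 5,7,7, 8,  8.73]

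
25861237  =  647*39971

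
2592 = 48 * 54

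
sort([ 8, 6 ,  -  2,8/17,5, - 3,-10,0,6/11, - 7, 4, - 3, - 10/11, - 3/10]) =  [ - 10, - 7, - 3, -3,-2, - 10/11, - 3/10,0,8/17,6/11,4,5 , 6,8]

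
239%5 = 4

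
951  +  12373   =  13324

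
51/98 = 51/98 = 0.52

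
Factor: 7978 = 2^1*3989^1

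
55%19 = 17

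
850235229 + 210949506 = 1061184735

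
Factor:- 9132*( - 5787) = 52846884 = 2^2*3^3*643^1 * 761^1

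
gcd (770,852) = 2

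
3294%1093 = 15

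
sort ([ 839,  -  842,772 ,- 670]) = [ - 842 ,-670, 772, 839]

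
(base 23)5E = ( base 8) 201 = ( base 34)3r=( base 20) 69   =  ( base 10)129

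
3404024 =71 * 47944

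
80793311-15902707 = 64890604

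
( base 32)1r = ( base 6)135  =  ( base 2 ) 111011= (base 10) 59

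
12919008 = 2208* 5851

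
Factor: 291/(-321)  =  -97^1*107^( - 1 ) = - 97/107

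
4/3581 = 4/3581 = 0.00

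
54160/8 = 6770 = 6770.00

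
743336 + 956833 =1700169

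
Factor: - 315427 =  - 7^1*45061^1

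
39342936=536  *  73401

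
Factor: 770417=770417^1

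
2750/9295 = 50/169 = 0.30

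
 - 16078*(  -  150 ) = 2411700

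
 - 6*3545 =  - 21270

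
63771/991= 64 + 347/991 =64.35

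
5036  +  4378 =9414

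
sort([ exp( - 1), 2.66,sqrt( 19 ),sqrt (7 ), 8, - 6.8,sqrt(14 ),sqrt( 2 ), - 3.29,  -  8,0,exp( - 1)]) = [ - 8, - 6.8, - 3.29,0, exp( - 1),exp( - 1),sqrt(2) , sqrt(7 ),2.66,sqrt( 14 ),sqrt( 19), 8]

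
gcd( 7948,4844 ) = 4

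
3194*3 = 9582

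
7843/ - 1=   -  7843+0/1 = - 7843.00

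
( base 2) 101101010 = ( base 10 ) 362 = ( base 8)552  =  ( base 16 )16a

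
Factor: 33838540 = 2^2*5^1*1691927^1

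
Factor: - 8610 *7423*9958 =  - 2^2* 3^1*5^1*7^1*13^2*41^1*383^1*571^1 = - 636435994740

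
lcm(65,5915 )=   5915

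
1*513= 513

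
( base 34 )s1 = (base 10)953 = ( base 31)un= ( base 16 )3b9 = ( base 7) 2531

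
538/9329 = 538/9329= 0.06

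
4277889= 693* 6173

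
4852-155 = 4697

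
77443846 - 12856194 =64587652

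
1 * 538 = 538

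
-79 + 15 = -64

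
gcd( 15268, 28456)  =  4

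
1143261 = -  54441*( - 21)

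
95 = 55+40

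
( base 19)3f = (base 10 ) 72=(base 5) 242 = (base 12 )60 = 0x48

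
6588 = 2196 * 3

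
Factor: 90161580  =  2^2 * 3^1*5^1* 29^1 * 51817^1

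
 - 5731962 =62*(-92451 )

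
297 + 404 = 701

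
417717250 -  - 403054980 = 820772230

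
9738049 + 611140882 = 620878931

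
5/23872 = 5/23872 = 0.00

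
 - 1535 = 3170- 4705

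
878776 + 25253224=26132000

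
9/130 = 9/130 = 0.07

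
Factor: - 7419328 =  - 2^6 * 7^1 * 16561^1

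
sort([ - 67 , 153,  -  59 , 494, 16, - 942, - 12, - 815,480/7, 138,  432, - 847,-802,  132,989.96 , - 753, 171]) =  [ - 942,-847, - 815, - 802, - 753,  -  67, - 59,-12, 16, 480/7,132, 138, 153,171,432, 494,989.96 ]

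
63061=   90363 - 27302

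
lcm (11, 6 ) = 66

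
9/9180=1/1020= 0.00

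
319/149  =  2 + 21/149 = 2.14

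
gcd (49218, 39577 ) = 1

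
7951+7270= 15221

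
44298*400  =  17719200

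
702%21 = 9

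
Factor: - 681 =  - 3^1*227^1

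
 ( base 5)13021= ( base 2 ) 1111110011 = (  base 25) 1fb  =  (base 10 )1011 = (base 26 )1CN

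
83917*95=7972115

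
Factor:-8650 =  - 2^1*5^2*173^1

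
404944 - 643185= - 238241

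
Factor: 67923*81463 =3^2*7547^1*81463^1 = 5533211349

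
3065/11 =278 + 7/11 = 278.64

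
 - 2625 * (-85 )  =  223125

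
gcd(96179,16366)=1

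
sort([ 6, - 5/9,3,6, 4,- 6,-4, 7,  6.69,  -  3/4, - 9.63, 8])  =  [ - 9.63 , - 6,-4, - 3/4,-5/9,3,4,6,  6,6.69,7, 8]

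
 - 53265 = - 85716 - -32451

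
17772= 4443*4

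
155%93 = 62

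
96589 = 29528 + 67061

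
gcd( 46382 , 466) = 2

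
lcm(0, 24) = 0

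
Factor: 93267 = 3^2*43^1*241^1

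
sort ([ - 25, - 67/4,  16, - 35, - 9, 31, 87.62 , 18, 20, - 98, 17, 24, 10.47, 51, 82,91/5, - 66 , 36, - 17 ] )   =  [ - 98, - 66, - 35,  -  25, - 17, - 67/4 , - 9, 10.47, 16, 17, 18,91/5,20, 24,  31, 36, 51,82,87.62]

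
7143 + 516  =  7659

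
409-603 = - 194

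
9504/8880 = 198/185 = 1.07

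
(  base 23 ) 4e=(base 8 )152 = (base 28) 3M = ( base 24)4a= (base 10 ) 106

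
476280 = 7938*60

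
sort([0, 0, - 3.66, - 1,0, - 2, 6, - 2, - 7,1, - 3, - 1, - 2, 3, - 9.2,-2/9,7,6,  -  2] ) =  [ - 9.2, - 7, - 3.66,-3, - 2 , - 2, - 2, - 2, - 1, - 1, - 2/9,0  ,  0,0,1,  3,  6,6  ,  7]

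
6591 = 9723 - 3132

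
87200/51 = 1709 + 41/51=1709.80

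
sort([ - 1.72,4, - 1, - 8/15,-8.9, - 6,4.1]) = [ - 8.9, - 6, - 1.72, - 1, - 8/15, 4, 4.1]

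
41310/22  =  20655/11 =1877.73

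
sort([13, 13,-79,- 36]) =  [-79, - 36,13, 13 ]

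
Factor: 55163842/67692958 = 5659^( - 1)*5981^(-1)*27581921^1 =27581921/33846479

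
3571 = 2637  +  934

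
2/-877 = -1 + 875/877 = -0.00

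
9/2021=9/2021 = 0.00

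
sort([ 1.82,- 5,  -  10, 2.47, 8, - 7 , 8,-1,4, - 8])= [ - 10, -8,-7, - 5, - 1, 1.82,  2.47  ,  4, 8,8] 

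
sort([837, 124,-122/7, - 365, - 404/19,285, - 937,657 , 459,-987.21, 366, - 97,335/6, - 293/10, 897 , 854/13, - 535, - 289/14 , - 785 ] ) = [-987.21, - 937, -785, - 535,- 365 , - 97,-293/10, - 404/19, - 289/14,- 122/7,  335/6,854/13,124,285,366, 459 , 657, 837, 897] 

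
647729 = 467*1387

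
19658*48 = 943584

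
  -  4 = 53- 57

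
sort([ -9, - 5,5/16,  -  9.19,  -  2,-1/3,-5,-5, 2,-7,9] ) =[  -  9.19, - 9,-7,  -  5, - 5, -5, -2 ,-1/3,5/16,2,9] 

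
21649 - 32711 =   -  11062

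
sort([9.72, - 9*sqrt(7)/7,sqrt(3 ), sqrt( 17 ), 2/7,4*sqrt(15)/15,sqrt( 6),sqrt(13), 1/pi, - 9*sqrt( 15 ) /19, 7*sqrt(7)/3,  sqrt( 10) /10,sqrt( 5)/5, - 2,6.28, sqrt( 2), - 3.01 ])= [ - 9*sqrt(7 ) /7, - 3.01, - 2, - 9* sqrt(15)/19,2/7,sqrt(10 ) /10,1/pi,sqrt( 5)/5, 4*sqrt(15) /15,sqrt(2 ), sqrt(3 ),sqrt(6),sqrt(13),sqrt (17),7*sqrt(7)/3,  6.28, 9.72]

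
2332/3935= 2332/3935= 0.59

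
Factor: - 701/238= - 2^(-1) *7^( - 1)*17^( - 1 ) * 701^1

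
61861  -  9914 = 51947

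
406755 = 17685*23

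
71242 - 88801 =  - 17559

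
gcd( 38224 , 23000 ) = 8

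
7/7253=7/7253= 0.00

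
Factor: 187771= 179^1*1049^1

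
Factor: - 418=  - 2^1*11^1*19^1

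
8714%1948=922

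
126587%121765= 4822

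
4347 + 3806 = 8153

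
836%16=4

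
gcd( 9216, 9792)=576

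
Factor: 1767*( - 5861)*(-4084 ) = 2^2*3^1 *19^1*31^1*1021^1*5861^1 = 42295484508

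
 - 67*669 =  - 44823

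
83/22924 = 83/22924=0.00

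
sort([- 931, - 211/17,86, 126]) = [ - 931, - 211/17,86, 126 ] 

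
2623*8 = 20984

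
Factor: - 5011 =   -  5011^1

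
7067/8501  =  7067/8501 = 0.83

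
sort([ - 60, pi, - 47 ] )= [ - 60, - 47 , pi] 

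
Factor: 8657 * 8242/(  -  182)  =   - 7^( - 1) * 11^1* 317^1 *787^1 =-2744269/7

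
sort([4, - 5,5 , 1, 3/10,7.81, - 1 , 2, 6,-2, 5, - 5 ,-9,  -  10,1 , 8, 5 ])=[  -  10, - 9,-5,  -  5, - 2,-1,3/10 , 1 , 1 , 2, 4 , 5,5, 5,6,7.81,  8 ] 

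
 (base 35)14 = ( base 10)39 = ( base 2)100111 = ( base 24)1f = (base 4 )213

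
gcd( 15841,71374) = 1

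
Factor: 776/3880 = 1/5 = 5^( - 1) 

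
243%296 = 243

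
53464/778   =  26732/389 = 68.72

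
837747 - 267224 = 570523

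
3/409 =3/409 = 0.01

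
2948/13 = 226 + 10/13=226.77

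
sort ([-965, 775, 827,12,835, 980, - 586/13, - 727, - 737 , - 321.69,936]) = [ -965, - 737, - 727,-321.69,-586/13, 12,  775, 827,835,936, 980]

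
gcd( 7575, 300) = 75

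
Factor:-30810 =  - 2^1*3^1 * 5^1*13^1 * 79^1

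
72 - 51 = 21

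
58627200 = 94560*620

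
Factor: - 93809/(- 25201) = 11^(-1 )* 29^(- 1) *79^( - 1 )*93809^1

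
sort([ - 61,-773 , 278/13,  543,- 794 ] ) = [ - 794 ,-773,-61,278/13, 543 ] 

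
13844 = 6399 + 7445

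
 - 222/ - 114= 37/19 = 1.95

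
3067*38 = 116546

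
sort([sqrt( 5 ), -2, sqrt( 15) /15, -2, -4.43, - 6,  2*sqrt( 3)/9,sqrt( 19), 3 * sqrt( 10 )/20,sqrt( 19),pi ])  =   [ - 6, - 4.43, - 2, - 2,sqrt( 15)/15, 2*sqrt( 3)/9, 3*sqrt( 10)/20,  sqrt( 5),pi,sqrt(19), sqrt( 19 ) ]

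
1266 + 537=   1803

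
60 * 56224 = 3373440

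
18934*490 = 9277660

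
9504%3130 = 114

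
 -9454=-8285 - 1169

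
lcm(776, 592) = 57424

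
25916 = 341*76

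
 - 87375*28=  - 2446500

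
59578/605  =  98 + 288/605 = 98.48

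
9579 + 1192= 10771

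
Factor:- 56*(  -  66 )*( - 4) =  - 2^6* 3^1*7^1 * 11^1 = -  14784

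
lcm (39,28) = 1092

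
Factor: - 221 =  - 13^1 * 17^1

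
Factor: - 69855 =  - 3^1*5^1*4657^1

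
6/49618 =3/24809 = 0.00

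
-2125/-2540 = 425/508 = 0.84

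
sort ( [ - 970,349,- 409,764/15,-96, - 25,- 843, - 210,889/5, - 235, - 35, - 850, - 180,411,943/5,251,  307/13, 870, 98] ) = [ - 970, -850,-843, - 409, - 235,-210, - 180,- 96 ,  -  35,- 25,  307/13, 764/15 , 98, 889/5, 943/5,  251,349, 411, 870] 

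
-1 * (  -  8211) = 8211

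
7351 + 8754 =16105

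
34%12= 10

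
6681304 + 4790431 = 11471735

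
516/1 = 516= 516.00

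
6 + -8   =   - 2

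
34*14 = 476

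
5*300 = 1500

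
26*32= 832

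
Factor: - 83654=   -  2^1*151^1*277^1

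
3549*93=330057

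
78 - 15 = 63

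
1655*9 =14895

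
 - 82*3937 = -322834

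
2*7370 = 14740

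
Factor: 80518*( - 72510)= - 5838360180 = - 2^2 *3^1 * 5^1* 127^1*317^1* 2417^1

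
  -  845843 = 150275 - 996118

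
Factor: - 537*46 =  - 24702= -2^1*3^1*23^1*179^1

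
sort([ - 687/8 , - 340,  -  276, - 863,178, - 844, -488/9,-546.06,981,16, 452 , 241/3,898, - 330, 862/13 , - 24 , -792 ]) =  [ - 863, - 844,-792, - 546.06, - 340, - 330, - 276,  -  687/8,-488/9, - 24,  16,862/13,241/3,178, 452, 898, 981]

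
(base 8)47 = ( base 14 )2B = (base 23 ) 1g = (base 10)39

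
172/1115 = 172/1115  =  0.15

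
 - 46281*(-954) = 44152074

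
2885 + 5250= 8135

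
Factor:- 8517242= - 2^1*29^1*146849^1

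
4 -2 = 2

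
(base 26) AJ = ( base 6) 1143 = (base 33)8F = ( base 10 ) 279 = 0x117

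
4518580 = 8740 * 517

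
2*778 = 1556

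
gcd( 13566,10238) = 2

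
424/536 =53/67 = 0.79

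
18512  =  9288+9224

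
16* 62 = 992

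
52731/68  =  52731/68 =775.46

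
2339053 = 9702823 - 7363770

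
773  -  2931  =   - 2158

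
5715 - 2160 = 3555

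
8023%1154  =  1099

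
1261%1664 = 1261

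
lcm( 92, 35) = 3220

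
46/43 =46/43 = 1.07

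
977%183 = 62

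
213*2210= 470730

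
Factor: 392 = 2^3 *7^2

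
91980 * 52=4782960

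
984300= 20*49215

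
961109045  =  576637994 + 384471051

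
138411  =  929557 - 791146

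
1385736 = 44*31494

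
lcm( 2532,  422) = 2532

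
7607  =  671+6936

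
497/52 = 9  +  29/52 =9.56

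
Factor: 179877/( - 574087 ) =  - 3^1* 17^1*317^(-1 )*1811^( - 1) * 3527^1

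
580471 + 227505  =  807976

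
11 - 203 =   -  192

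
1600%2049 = 1600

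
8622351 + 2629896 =11252247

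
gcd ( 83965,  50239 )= 7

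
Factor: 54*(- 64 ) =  - 2^7*3^3  =  -3456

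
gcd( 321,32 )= 1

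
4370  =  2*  2185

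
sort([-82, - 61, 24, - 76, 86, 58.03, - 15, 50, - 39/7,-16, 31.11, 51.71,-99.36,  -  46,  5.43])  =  [ - 99.36,-82,  -  76,-61,-46, - 16,-15, - 39/7, 5.43, 24, 31.11,50, 51.71, 58.03,86]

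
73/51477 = 73/51477 = 0.00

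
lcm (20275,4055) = 20275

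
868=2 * 434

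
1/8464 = 1/8464  =  0.00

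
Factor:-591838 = - 2^1*13^2 * 17^1 * 103^1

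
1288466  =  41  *31426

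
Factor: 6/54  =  3^( - 2) = 1/9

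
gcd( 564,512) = 4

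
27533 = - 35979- - 63512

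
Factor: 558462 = 2^1*3^1 * 93077^1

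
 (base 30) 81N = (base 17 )181B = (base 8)16125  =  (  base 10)7253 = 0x1C55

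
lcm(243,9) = 243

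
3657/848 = 4+5/16 =4.31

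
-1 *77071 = -77071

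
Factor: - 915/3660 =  - 2^( - 2)  =  - 1/4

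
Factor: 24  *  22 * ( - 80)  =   - 2^8*3^1 * 5^1*11^1  =  -42240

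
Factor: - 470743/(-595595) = 5^(  -  1)*11^( - 1)*17^( - 1 )*739^1  =  739/935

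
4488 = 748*6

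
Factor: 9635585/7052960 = 2^( - 5)*17^( - 1) * 59^1*89^1*367^1*2593^( - 1) = 1927117/1410592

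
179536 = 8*22442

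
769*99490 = 76507810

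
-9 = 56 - 65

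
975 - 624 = 351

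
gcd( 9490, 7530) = 10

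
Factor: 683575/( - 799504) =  -2^ ( - 4)*5^2*37^1 * 107^( - 1)*467^ ( - 1)*739^1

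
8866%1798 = 1674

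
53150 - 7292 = 45858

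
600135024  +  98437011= 698572035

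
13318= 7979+5339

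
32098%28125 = 3973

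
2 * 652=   1304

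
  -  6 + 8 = 2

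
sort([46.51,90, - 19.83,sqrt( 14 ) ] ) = [ - 19.83, sqrt( 14 ),  46.51,90]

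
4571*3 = 13713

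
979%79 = 31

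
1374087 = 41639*33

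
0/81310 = 0 = 0.00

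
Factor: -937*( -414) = 387918 =2^1*3^2 * 23^1 * 937^1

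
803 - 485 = 318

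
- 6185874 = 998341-7184215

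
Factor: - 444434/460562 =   -  222217/230281 = -317^1*701^1*230281^( - 1) 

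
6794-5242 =1552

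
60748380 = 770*78894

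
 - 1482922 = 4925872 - 6408794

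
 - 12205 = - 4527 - 7678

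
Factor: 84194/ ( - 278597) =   -  2^1*19^( - 1 )*31^( - 1 )*89^1 = - 178/589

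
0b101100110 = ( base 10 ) 358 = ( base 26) DK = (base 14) 1b8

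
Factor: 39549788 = 2^2*23^1*429889^1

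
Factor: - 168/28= - 6= - 2^1*3^1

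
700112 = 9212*76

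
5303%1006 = 273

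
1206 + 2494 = 3700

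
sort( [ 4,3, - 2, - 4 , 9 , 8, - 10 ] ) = [-10, - 4, - 2, 3,4,8,9] 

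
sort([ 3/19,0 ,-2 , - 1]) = [ - 2, - 1, 0, 3/19]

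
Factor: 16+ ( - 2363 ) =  - 2347^1 = -2347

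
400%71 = 45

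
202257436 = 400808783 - 198551347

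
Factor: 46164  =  2^2*3^1 * 3847^1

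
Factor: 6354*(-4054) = -2^2 * 3^2*353^1*2027^1 = - 25759116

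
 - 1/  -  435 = 1/435  =  0.00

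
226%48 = 34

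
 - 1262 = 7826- 9088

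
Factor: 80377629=3^1  *  26792543^1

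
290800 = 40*7270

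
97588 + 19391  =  116979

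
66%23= 20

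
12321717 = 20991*587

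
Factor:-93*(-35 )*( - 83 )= -270165 = - 3^1*5^1*7^1*31^1*83^1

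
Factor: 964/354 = 482/177 = 2^1 * 3^( - 1)*59^(-1 )*241^1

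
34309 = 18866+15443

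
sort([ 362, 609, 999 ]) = [362, 609, 999]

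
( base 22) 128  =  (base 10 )536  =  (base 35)FB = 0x218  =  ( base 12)388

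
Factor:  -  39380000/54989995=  - 7876000/10997999 = - 2^5*5^3*11^1*179^1*10997999^(- 1 ) 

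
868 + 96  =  964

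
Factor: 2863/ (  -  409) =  - 7 = -7^1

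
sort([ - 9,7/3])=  [ - 9,7/3] 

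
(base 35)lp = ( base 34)mc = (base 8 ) 1370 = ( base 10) 760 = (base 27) 114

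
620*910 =564200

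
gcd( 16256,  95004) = 4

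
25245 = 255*99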